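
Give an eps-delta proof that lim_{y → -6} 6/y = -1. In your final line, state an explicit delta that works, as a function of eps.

delta = min(3, 3eps)

Let eps > 0. We seek delta > 0 such that 0 < |y + 6| < delta implies |6/y + 1| < eps.
|6/y + 1| = 6·|-6 − y|/(6·|y|) = 6|y + 6|/(6|y|).
Restrict delta ≤ 3. Then |y + 6| < 3 gives |y| > 3, so 6|y| > 18.
Then |6/y + 1| < 6|y + 6|/18, which is < eps when |y + 6| < 3eps.
Take delta = min(3, 3eps). Then 0 < |y + 6| < delta gives both |y + 6| < 3 and |y + 6| < 3eps, so |6/y + 1| < eps.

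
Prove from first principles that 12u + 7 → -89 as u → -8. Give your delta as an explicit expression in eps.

delta = eps/12

Let eps > 0. We need delta > 0 so that 0 < |u + 8| < delta implies |(12u + 7) + 89| < eps.
|(12u + 7) + 89| = |12u + 96| = 12|u + 8|.
So 12|u + 8| < eps exactly when |u + 8| < eps/12.
Take delta = eps/12. If 0 < |u + 8| < delta then |(12u + 7) + 89| = 12|u + 8| < 12·(eps/12) = eps.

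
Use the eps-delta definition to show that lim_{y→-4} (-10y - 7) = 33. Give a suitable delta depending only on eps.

delta = eps/10

Suppose eps > 0. We need delta > 0 so that 0 < |y + 4| < delta implies |(-10y - 7) − 33| < eps.
|(-10y - 7) − 33| = |-10y - 40| = 10|y + 4|.
So 10|y + 4| < eps exactly when |y + 4| < eps/10.
Take delta = eps/10. If 0 < |y + 4| < delta then |(-10y - 7) − 33| = 10|y + 4| < 10·(eps/10) = eps.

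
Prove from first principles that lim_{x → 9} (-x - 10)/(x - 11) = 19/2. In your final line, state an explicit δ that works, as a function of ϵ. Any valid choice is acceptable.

δ = min(1, (2/21)ϵ)

Suppose ϵ > 0. We want δ > 0 with 0 < |x − 9| < δ ⇒ |(-x - 10)/(x - 11) − (19/2)| < ϵ.
Combining over a common denominator, (-x - 10)/(x - 11) − (19/2) = [(-x - 10)·(-2) − (-19)·(x - 11)] / [(-2)·(x - 11)] = 21(x − 9) / ((-2)(x - 11)).
So |(-x - 10)/(x - 11) − (19/2)| = 21|x − 9| / (2·|x − 11|).
Require δ ≤ 1, so |x − 11| ≥ |-2| − |x − 9| > 2 − 1 = 1.
Hence |(-x - 10)/(x - 11) − (19/2)| < 21|x − 9|/(2·1) = (21/2)|x − 9|, which is < ϵ once |x − 9| < (2/21)ϵ.
Take δ = min(1, (2/21)ϵ). Then 0 < |x − 9| < δ forces both bounds, so |(-x - 10)/(x - 11) − (19/2)| < ϵ.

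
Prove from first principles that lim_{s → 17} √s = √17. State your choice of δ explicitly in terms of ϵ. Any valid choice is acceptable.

Suppose ϵ > 0. We want δ > 0 such that 0 < |s − 17| < δ implies |√s − √17| < ϵ.
Multiplying by the conjugate, |√s − √17| = |s − 17|/(√s + √17).
Restrict δ ≤ 17 so that |s − 17| < 17 forces s > 0, and then √s + √17 > √17.
Hence |√s − √17| < |s − 17|/√17, which is < ϵ once |s − 17| < √17·ϵ.
Take δ = min(17, √17·ϵ). If 0 < |s − 17| < δ then s > 0 and |√s − √17| < |s − 17|/√17 < ϵ.

δ = min(17, √17·ϵ)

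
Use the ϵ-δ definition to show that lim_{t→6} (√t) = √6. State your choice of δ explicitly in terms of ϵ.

δ = min(6, √6·ϵ)

Let ϵ > 0 be given. We want δ > 0 such that 0 < |t − 6| < δ implies |√t − √6| < ϵ.
Rationalise: √t − √6 = (t − 6)/(√t + √6), so |√t − √6| = |t − 6|/(√t + √6).
Restrict δ ≤ 6 so that |t − 6| < 6 forces t > 0, and then √t + √6 > √6.
Hence |√t − √6| < |t − 6|/√6, which is < ϵ once |t − 6| < √6·ϵ.
Take δ = min(6, √6·ϵ). If 0 < |t − 6| < δ then t > 0 and |√t − √6| < |t − 6|/√6 < ϵ.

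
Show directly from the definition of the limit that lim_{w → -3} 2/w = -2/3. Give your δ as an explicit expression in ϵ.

δ = min(3/2, (9/4)ϵ)

Suppose ϵ > 0. We seek δ > 0 such that 0 < |w + 3| < δ implies |2/w + 2/3| < ϵ.
|2/w + 2/3| = 2·|-3 − w|/(3·|w|) = 2|w + 3|/(3|w|).
Restrict δ ≤ 3/2. Then |w + 3| < 3/2 gives |w| > 3/2, so 3|w| > 9/2.
Then |2/w + 2/3| < 2|w + 3|/(9/2), which is < ϵ when |w + 3| < (9/4)ϵ.
Take δ = min(3/2, (9/4)ϵ). Then 0 < |w + 3| < δ gives both |w + 3| < 3/2 and |w + 3| < (9/4)ϵ, so |2/w + 2/3| < ϵ.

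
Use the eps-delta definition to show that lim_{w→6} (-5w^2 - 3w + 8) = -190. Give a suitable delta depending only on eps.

Let eps > 0 be given. We want delta > 0 such that 0 < |w − 6| < delta implies |(-5w^2 - 3w + 8) + 190| < eps.
(-5w^2 - 3w + 8) + 190 = -5w^2 - 3w + 198 = (w − 6)(-5w - 33).
So |(-5w^2 - 3w + 8) + 190| = |w − 6|·|-5w - 33|.
Require delta ≤ 2. Then |w − 6| < 2 gives |w| < 8, and by the triangle inequality |-5w - 33| ≤ 5·8 + 33 = 73.
Hence |(-5w^2 - 3w + 8) + 190| ≤ 73|w − 6| < eps provided |w − 6| < eps/73.
Choosing delta = min(2, eps/73) ensures both conditions, hence |(-5w^2 - 3w + 8) + 190| < eps.

delta = min(2, eps/73)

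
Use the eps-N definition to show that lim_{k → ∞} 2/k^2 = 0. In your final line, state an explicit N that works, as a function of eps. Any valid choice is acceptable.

Fix eps > 0. For k ≥ 1, |2/k^2 − 0| = 2/k^2.
2/k^2 < eps ⇔ k^2 > 2/eps ⇔ k > (2/eps)^{1/2}.
Take N = (2/eps)^{1/2}. Then k > N implies 2/k^2 < eps.

N = (2/eps)^{1/2}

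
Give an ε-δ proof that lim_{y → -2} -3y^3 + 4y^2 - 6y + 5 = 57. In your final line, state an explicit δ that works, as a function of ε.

δ = min(2, ε/114)

Fix ε > 0. We want δ > 0 such that 0 < |y + 2| < δ implies |(-3y^3 + 4y^2 - 6y + 5) − 57| < ε.
(-3y^3 + 4y^2 - 6y + 5) − 57 = -3y^3 + 4y^2 - 6y - 52 = (y + 2)(-3y^2 + 10y - 26).
So |(-3y^3 + 4y^2 - 6y + 5) − 57| = |y + 2|·|-3y^2 + 10y - 26|.
Require δ ≤ 2. Then |y + 2| < 2 gives |y| < 4, and by the triangle inequality |-3y^2 + 10y - 26| ≤ 3·4^2 + 10·4 + 26 = 114.
Hence |(-3y^3 + 4y^2 - 6y + 5) − 57| ≤ 114|y + 2| < ε provided |y + 2| < ε/114.
Choosing δ = min(2, ε/114) ensures both conditions, hence |(-3y^3 + 4y^2 - 6y + 5) − 57| < ε.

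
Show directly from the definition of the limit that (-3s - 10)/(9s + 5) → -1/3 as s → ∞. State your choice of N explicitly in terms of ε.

Suppose ε > 0. We seek N > 0 such that s > N implies |(-3s - 10)/(9s + 5) + 1/3| < ε.
(-3s - 10)/(9s + 5) + 1/3 = (9(-3s - 10) − (-3)(9s + 5)) / (9(9s + 5)) = -75/(9(9s + 5)).
For s > 0 we have 9s + 5 > 9s, so |(-3s - 10)/(9s + 5) + 1/3| = 75/(9(9s + 5)) < 75/(9·9s) = (25/27)/s.
Thus |(-3s - 10)/(9s + 5) + 1/3| < ε whenever s > (25/27)/ε.
Take N = (25/27)/ε. If s > N then |(-3s - 10)/(9s + 5) + 1/3| < (25/27)/s < ε.

N = (25/27)/ε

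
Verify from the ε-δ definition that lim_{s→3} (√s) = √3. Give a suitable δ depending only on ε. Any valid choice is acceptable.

Suppose ε > 0. We want δ > 0 such that 0 < |s − 3| < δ implies |√s − √3| < ε.
Multiplying by the conjugate, |√s − √3| = |s − 3|/(√s + √3).
Restrict δ ≤ 3 so that |s − 3| < 3 forces s > 0, and then √s + √3 > √3.
Hence |√s − √3| < |s − 3|/√3, which is < ε once |s − 3| < √3·ε.
Take δ = min(3, √3·ε). If 0 < |s − 3| < δ then s > 0 and |√s − √3| < |s − 3|/√3 < ε.

δ = min(3, √3·ε)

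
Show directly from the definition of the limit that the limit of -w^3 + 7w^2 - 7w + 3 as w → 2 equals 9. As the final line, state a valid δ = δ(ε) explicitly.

Let ε > 0. We want δ > 0 such that 0 < |w − 2| < δ implies |(-w^3 + 7w^2 - 7w + 3) − 9| < ε.
(-w^3 + 7w^2 - 7w + 3) − 9 = -w^3 + 7w^2 - 7w - 6 = (w − 2)(-w^2 + 5w + 3).
So |(-w^3 + 7w^2 - 7w + 3) − 9| = |w − 2|·|-w^2 + 5w + 3|.
Require δ ≤ 1. Then |w − 2| < 1 gives |w| < 3, and by the triangle inequality |-w^2 + 5w + 3| ≤ 3^2 + 5·3 + 3 = 27.
Hence |(-w^3 + 7w^2 - 7w + 3) − 9| ≤ 27|w − 2| < ε provided |w − 2| < ε/27.
Choosing δ = min(1, ε/27) ensures both conditions, hence |(-w^3 + 7w^2 - 7w + 3) − 9| < ε.

δ = min(1, ε/27)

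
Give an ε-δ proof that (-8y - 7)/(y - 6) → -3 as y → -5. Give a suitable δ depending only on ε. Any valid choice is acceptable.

δ = min(11/2, (11/10)ε)

Let ε > 0. We want δ > 0 with 0 < |y + 5| < δ ⇒ |(-8y - 7)/(y - 6) + 3| < ε.
Combining over a common denominator, (-8y - 7)/(y - 6) + 3 = [(-8y - 7)·(-11) − 33·(y - 6)] / [(-11)·(y - 6)] = 55(y + 5) / ((-11)(y - 6)).
So |(-8y - 7)/(y - 6) + 3| = 55|y + 5| / (11·|y − 6|).
Require δ ≤ 11/2, so |y − 6| ≥ |-11| − |y + 5| > 11 − 11/2 = 11/2.
Hence |(-8y - 7)/(y - 6) + 3| < 55|y + 5|/(11·(11/2)) = (10/11)|y + 5|, which is < ε once |y + 5| < (11/10)ε.
Take δ = min(11/2, (11/10)ε). Then 0 < |y + 5| < δ forces both bounds, so |(-8y - 7)/(y - 6) + 3| < ε.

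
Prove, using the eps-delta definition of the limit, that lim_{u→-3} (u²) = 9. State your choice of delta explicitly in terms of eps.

Suppose eps > 0. We seek delta > 0 with 0 < |u + 3| < delta ⇒ |u² − 9| < eps.
Factor: u² − 9 = (u + 3)(u - 3), so |u² − 9| = |u + 3|·|u - 3|.
Restrict delta ≤ 1. Then |u + 3| < 1 gives |u| < 4, so by the triangle inequality |u - 3| ≤ 4 + 3 = 7.
Hence |u² − 9| ≤ 7|u + 3|, which is < eps once |u + 3| < eps/7.
Take delta = min(1, eps/7). If 0 < |u + 3| < delta then both bounds hold and |u² − 9| ≤ 7|u + 3| < 7·(eps/7) = eps.

delta = min(1, eps/7)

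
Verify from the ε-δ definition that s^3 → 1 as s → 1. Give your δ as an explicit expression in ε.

Let ε > 0. We seek δ > 0 with 0 < |s − 1| < δ ⇒ |s^3 − 1| < ε.
Factor: s^3 − 1 = (s − 1)(s^2 + s + 1), so |s^3 − 1| = |s − 1|·|s^2 + s + 1|.
Restrict δ ≤ 2. Then |s − 1| < 2 gives |s| < 3, so by the triangle inequality |s^2 + s + 1| ≤ 3^2 + 3 + 1 = 13.
Hence |s^3 − 1| ≤ 13|s − 1|, which is < ε once |s − 1| < ε/13.
Take δ = min(2, ε/13). If 0 < |s − 1| < δ then both bounds hold and |s^3 − 1| ≤ 13|s − 1| < 13·(ε/13) = ε.

δ = min(2, ε/13)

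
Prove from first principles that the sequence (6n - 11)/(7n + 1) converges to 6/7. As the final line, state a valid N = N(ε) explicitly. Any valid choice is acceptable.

N = (83/49)/ε

Suppose ε > 0. For n ≥ 1, |(6n - 11)/(7n + 1) − (6/7)| = |-83|/(7(7n + 1)) = 83/(7(7n + 1)).
Since 7n + 1 ≥ 7n for n ≥ 1, this is ≤ 83/(7·7n) = (83/49)/n.
So |(6n - 11)/(7n + 1) − (6/7)| < ε whenever n > (83/49)/ε.
Take N = (83/49)/ε. If n > N then |(6n - 11)/(7n + 1) − (6/7)| ≤ (83/49)/n < ε.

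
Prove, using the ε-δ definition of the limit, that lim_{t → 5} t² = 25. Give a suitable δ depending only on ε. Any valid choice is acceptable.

Let ε > 0 be given. We seek δ > 0 with 0 < |t − 5| < δ ⇒ |t² − 25| < ε.
Factor: t² − 25 = (t − 5)(t + 5), so |t² − 25| = |t − 5|·|t + 5|.
Impose δ ≤ 1 so that |t| < 6; then |t + 5| ≤ 11.
Hence |t² − 25| ≤ 11|t − 5|, which is < ε once |t − 5| < ε/11.
Take δ = min(1, ε/11). If 0 < |t − 5| < δ then both bounds hold and |t² − 25| ≤ 11|t − 5| < 11·(ε/11) = ε.

δ = min(1, ε/11)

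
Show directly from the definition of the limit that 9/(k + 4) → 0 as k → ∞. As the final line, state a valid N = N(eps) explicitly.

Let eps > 0 be given. For k ≥ 1, |9/(k + 4) − 0| = 9/(k + 4) ≤ 9/k.
We need 9/k < eps, i.e. k > 9/eps.
Take N = 9/eps. If k > N then |9/(k + 4)| ≤ 9/k < eps.

N = 9/eps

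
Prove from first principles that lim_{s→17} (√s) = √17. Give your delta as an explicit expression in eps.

delta = min(17, √17·eps)

Let eps > 0 be given. We want delta > 0 such that 0 < |s − 17| < delta implies |√s − √17| < eps.
Rationalise: √s − √17 = (s − 17)/(√s + √17), so |√s − √17| = |s − 17|/(√s + √17).
Restrict delta ≤ 17 so that |s − 17| < 17 forces s > 0, and then √s + √17 > √17.
Hence |√s − √17| < |s − 17|/√17, which is < eps once |s − 17| < √17·eps.
Take delta = min(17, √17·eps). If 0 < |s − 17| < delta then s > 0 and |√s − √17| < |s − 17|/√17 < eps.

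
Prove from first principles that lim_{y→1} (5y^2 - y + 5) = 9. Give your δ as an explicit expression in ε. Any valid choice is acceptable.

Suppose ε > 0. We want δ > 0 such that 0 < |y − 1| < δ implies |(5y^2 - y + 5) − 9| < ε.
(5y^2 - y + 5) − 9 = 5y^2 - y - 4 = (y − 1)(5y + 4).
So |(5y^2 - y + 5) − 9| = |y − 1|·|5y + 4|.
Require δ ≤ 2. Then |y − 1| < 2 gives |y| < 3, and by the triangle inequality |5y + 4| ≤ 5·3 + 4 = 19.
Hence |(5y^2 - y + 5) − 9| ≤ 19|y − 1| < ε provided |y − 1| < ε/19.
Take δ = min(2, ε/19). Then 0 < |y − 1| < δ gives both |y − 1| < 2 and |y − 1| < ε/19, so |(5y^2 - y + 5) − 9| < ε.

δ = min(2, ε/19)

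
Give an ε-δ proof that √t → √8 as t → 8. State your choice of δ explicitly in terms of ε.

Let ε > 0. We want δ > 0 such that 0 < |t − 8| < δ implies |√t − √8| < ε.
Multiplying by the conjugate, |√t − √8| = |t − 8|/(√t + √8).
Restrict δ ≤ 8 so that |t − 8| < 8 forces t > 0, and then √t + √8 > √8.
Hence |√t − √8| < |t − 8|/√8, which is < ε once |t − 8| < √8·ε.
Take δ = min(8, √8·ε). If 0 < |t − 8| < δ then t > 0 and |√t − √8| < |t − 8|/√8 < ε.

δ = min(8, √8·ε)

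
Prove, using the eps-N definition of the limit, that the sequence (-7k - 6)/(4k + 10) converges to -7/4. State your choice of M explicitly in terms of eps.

M = (23/8)/eps

Suppose eps > 0. For k ≥ 1, |(-7k - 6)/(4k + 10) + 7/4| = |46|/(4(4k + 10)) = 46/(4(4k + 10)).
Since 4k + 10 ≥ 4k for k ≥ 1, this is ≤ 46/(4·4k) = (23/8)/k.
So |(-7k - 6)/(4k + 10) + 7/4| < eps whenever k > (23/8)/eps.
Take M = (23/8)/eps. If k > M then |(-7k - 6)/(4k + 10) + 7/4| ≤ (23/8)/k < eps.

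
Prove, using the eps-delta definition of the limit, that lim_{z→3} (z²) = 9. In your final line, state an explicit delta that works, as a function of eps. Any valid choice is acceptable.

Suppose eps > 0. We seek delta > 0 with 0 < |z − 3| < delta ⇒ |z² − 9| < eps.
Factor: z² − 9 = (z − 3)(z + 3), so |z² − 9| = |z − 3|·|z + 3|.
Impose delta ≤ 2 so that |z| < 5; then |z + 3| ≤ 8.
Hence |z² − 9| ≤ 8|z − 3|, which is < eps once |z − 3| < eps/8.
Take delta = min(2, eps/8). If 0 < |z − 3| < delta then both bounds hold and |z² − 9| ≤ 8|z − 3| < 8·(eps/8) = eps.

delta = min(2, eps/8)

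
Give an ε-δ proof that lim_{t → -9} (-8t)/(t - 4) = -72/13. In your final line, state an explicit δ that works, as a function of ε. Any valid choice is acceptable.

Suppose ε > 0. We want δ > 0 with 0 < |t + 9| < δ ⇒ |(-8t)/(t - 4) + 72/13| < ε.
Combining over a common denominator, (-8t)/(t - 4) + 72/13 = [(-8t)·(-13) − 72·(t - 4)] / [(-13)·(t - 4)] = 32(t + 9) / ((-13)(t - 4)).
So |(-8t)/(t - 4) + 72/13| = 32|t + 9| / (13·|t − 4|).
Require δ ≤ 13/2, so |t − 4| ≥ |-13| − |t + 9| > 13 − 13/2 = 13/2.
Hence |(-8t)/(t - 4) + 72/13| < 32|t + 9|/(13·(13/2)) = (64/169)|t + 9|, which is < ε once |t + 9| < (169/64)ε.
Take δ = min(13/2, (169/64)ε). Then 0 < |t + 9| < δ forces both bounds, so |(-8t)/(t - 4) + 72/13| < ε.

δ = min(13/2, (169/64)ε)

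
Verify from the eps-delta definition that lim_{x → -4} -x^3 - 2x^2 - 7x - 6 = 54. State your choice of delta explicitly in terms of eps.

delta = min(1, eps/50)

Let eps > 0 be given. We want delta > 0 such that 0 < |x + 4| < delta implies |(-x^3 - 2x^2 - 7x - 6) − 54| < eps.
(-x^3 - 2x^2 - 7x - 6) − 54 = -x^3 - 2x^2 - 7x - 60 = (x + 4)(-x^2 + 2x - 15).
So |(-x^3 - 2x^2 - 7x - 6) − 54| = |x + 4|·|-x^2 + 2x - 15|.
Assume first that |x + 4| < 1, so |x| < 5. Then |-x^2 + 2x - 15| ≤ 5^2 + 2·5 + 15 = 50.
Hence |(-x^3 - 2x^2 - 7x - 6) − 54| ≤ 50|x + 4| < eps provided |x + 4| < eps/50.
Take delta = min(1, eps/50). Then 0 < |x + 4| < delta gives both |x + 4| < 1 and |x + 4| < eps/50, so |(-x^3 - 2x^2 - 7x - 6) − 54| < eps.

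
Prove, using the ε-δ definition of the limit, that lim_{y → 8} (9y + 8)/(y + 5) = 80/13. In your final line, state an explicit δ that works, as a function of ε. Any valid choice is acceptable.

δ = min(13/2, (169/74)ε)

Let ε > 0 be given. We want δ > 0 with 0 < |y − 8| < δ ⇒ |(9y + 8)/(y + 5) − (80/13)| < ε.
Combining over a common denominator, (9y + 8)/(y + 5) − (80/13) = [(9y + 8)·13 − 80·(y + 5)] / [13·(y + 5)] = 37(y − 8) / (13(y + 5)).
So |(9y + 8)/(y + 5) − (80/13)| = 37|y − 8| / (13·|y + 5|).
Restrict δ ≤ 13/2. Then |y − 8| < 13/2 gives |y + 5| = |(y − 8) + 13| ≥ 13 − 13/2 = 13/2.
Hence |(9y + 8)/(y + 5) − (80/13)| < 37|y − 8|/(13·(13/2)) = (74/169)|y − 8|, which is < ε once |y − 8| < (169/74)ε.
Take δ = min(13/2, (169/74)ε). Then 0 < |y − 8| < δ forces both bounds, so |(9y + 8)/(y + 5) − (80/13)| < ε.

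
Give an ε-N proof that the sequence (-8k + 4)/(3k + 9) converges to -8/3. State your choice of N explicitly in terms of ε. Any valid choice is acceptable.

N = (28/3)/ε

Let ε > 0. For k ≥ 1, |(-8k + 4)/(3k + 9) + 8/3| = |84|/(3(3k + 9)) = 84/(3(3k + 9)).
Since 3k + 9 ≥ 3k for k ≥ 1, this is ≤ 84/(3·3k) = (28/3)/k.
So |(-8k + 4)/(3k + 9) + 8/3| < ε whenever k > (28/3)/ε.
Take N = (28/3)/ε. If k > N then |(-8k + 4)/(3k + 9) + 8/3| ≤ (28/3)/k < ε.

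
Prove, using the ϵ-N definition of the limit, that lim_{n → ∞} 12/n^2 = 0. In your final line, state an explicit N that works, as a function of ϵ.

Let ϵ > 0 be given. For n ≥ 1, |12/n^2 − 0| = 12/n^2.
12/n^2 < ϵ ⇔ n^2 > 12/ϵ ⇔ n > (12/ϵ)^{1/2}.
Take N = (12/ϵ)^{1/2}. Then n > N implies 12/n^2 < ϵ.

N = (12/ϵ)^{1/2}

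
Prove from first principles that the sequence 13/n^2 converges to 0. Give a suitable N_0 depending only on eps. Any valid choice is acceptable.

Fix eps > 0. For n ≥ 1, |13/n^2 − 0| = 13/n^2.
13/n^2 < eps ⇔ n^2 > 13/eps ⇔ n > (13/eps)^{1/2}.
Take N_0 = (13/eps)^{1/2}. Then n > N_0 implies 13/n^2 < eps.

N_0 = (13/eps)^{1/2}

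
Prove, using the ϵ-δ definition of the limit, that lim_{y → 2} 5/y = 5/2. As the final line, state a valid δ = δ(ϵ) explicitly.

Let ϵ > 0 be given. We seek δ > 0 such that 0 < |y − 2| < δ implies |5/y − (5/2)| < ϵ.
|5/y − (5/2)| = 5·|2 − y|/(2·|y|) = 5|y − 2|/(2|y|).
Require δ ≤ 1 so that |y| > 2 − 1 = 1, hence 2|y| > 2.
Then |5/y − (5/2)| < 5|y − 2|/2, which is < ϵ when |y − 2| < (2/5)ϵ.
Take δ = min(1, (2/5)ϵ). Then 0 < |y − 2| < δ gives both |y − 2| < 1 and |y − 2| < (2/5)ϵ, so |5/y − (5/2)| < ϵ.

δ = min(1, (2/5)ϵ)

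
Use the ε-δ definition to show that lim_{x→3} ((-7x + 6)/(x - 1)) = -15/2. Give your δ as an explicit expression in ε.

δ = min(1, 2ε)

Let ε > 0 be given. We want δ > 0 with 0 < |x − 3| < δ ⇒ |(-7x + 6)/(x - 1) + 15/2| < ε.
Combining over a common denominator, (-7x + 6)/(x - 1) + 15/2 = [(-7x + 6)·2 − (-15)·(x - 1)] / [2·(x - 1)] = 1(x − 3) / (2(x - 1)).
So |(-7x + 6)/(x - 1) + 15/2| = |x − 3| / (2·|x − 1|).
Require δ ≤ 1, so |x − 1| ≥ |2| − |x − 3| > 2 − 1 = 1.
Hence |(-7x + 6)/(x - 1) + 15/2| < |x − 3|/(2·1) = (1/2)|x − 3|, which is < ε once |x − 3| < 2ε.
Take δ = min(1, 2ε). Then 0 < |x − 3| < δ forces both bounds, so |(-7x + 6)/(x - 1) + 15/2| < ε.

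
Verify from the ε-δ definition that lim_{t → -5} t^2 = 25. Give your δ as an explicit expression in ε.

Suppose ε > 0. We seek δ > 0 with 0 < |t + 5| < δ ⇒ |t^2 − 25| < ε.
Factor: t^2 − 25 = (t + 5)(t - 5), so |t^2 − 25| = |t + 5|·|t - 5|.
Restrict δ ≤ 1. Then |t + 5| < 1 gives |t| < 6, so by the triangle inequality |t - 5| ≤ 6 + 5 = 11.
Hence |t^2 − 25| ≤ 11|t + 5|, which is < ε once |t + 5| < ε/11.
Take δ = min(1, ε/11). If 0 < |t + 5| < δ then both bounds hold and |t^2 − 25| ≤ 11|t + 5| < 11·(ε/11) = ε.

δ = min(1, ε/11)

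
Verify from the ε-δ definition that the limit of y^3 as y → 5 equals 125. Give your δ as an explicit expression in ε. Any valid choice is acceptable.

δ = min(1, ε/91)

Suppose ε > 0. We seek δ > 0 with 0 < |y − 5| < δ ⇒ |y^3 − 125| < ε.
Factor: y^3 − 125 = (y − 5)(y^2 + 5y + 25), so |y^3 − 125| = |y − 5|·|y^2 + 5y + 25|.
Restrict δ ≤ 1. Then |y − 5| < 1 gives |y| < 6, so by the triangle inequality |y^2 + 5y + 25| ≤ 6^2 + 5·6 + 25 = 91.
Hence |y^3 − 125| ≤ 91|y − 5|, which is < ε once |y − 5| < ε/91.
Take δ = min(1, ε/91). If 0 < |y − 5| < δ then both bounds hold and |y^3 − 125| ≤ 91|y − 5| < 91·(ε/91) = ε.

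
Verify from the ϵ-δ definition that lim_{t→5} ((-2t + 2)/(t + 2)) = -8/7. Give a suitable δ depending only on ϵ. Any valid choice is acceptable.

Let ϵ > 0. We want δ > 0 with 0 < |t − 5| < δ ⇒ |(-2t + 2)/(t + 2) + 8/7| < ϵ.
Combining over a common denominator, (-2t + 2)/(t + 2) + 8/7 = [(-2t + 2)·7 − (-8)·(t + 2)] / [7·(t + 2)] = -6(t − 5) / (7(t + 2)).
So |(-2t + 2)/(t + 2) + 8/7| = 6|t − 5| / (7·|t + 2|).
Restrict δ ≤ 7/2. Then |t − 5| < 7/2 gives |t + 2| = |(t − 5) + 7| ≥ 7 − 7/2 = 7/2.
Hence |(-2t + 2)/(t + 2) + 8/7| < 6|t − 5|/(7·(7/2)) = (12/49)|t − 5|, which is < ϵ once |t − 5| < (49/12)ϵ.
Take δ = min(7/2, (49/12)ϵ). Then 0 < |t − 5| < δ forces both bounds, so |(-2t + 2)/(t + 2) + 8/7| < ϵ.

δ = min(7/2, (49/12)ϵ)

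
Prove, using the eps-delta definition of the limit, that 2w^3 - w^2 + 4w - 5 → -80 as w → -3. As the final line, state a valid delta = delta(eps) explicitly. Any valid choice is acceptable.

Let eps > 0. We want delta > 0 such that 0 < |w + 3| < delta implies |(2w^3 - w^2 + 4w - 5) + 80| < eps.
(2w^3 - w^2 + 4w - 5) + 80 = 2w^3 - w^2 + 4w + 75 = (w + 3)(2w^2 - 7w + 25).
So |(2w^3 - w^2 + 4w - 5) + 80| = |w + 3|·|2w^2 - 7w + 25|.
Require delta ≤ 2. Then |w + 3| < 2 gives |w| < 5, and by the triangle inequality |2w^2 - 7w + 25| ≤ 2·5^2 + 7·5 + 25 = 110.
Hence |(2w^3 - w^2 + 4w - 5) + 80| ≤ 110|w + 3| < eps provided |w + 3| < eps/110.
Choosing delta = min(2, eps/110) ensures both conditions, hence |(2w^3 - w^2 + 4w - 5) + 80| < eps.

delta = min(2, eps/110)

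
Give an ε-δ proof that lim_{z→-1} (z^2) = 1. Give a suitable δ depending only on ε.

δ = min(2, ε/4)

Let ε > 0 be given. We seek δ > 0 with 0 < |z + 1| < δ ⇒ |z^2 − 1| < ε.
Factor: z^2 − 1 = (z + 1)(z - 1), so |z^2 − 1| = |z + 1|·|z - 1|.
Restrict δ ≤ 2. Then |z + 1| < 2 gives |z| < 3, so by the triangle inequality |z - 1| ≤ 3 + 1 = 4.
Hence |z^2 − 1| ≤ 4|z + 1|, which is < ε once |z + 1| < ε/4.
Take δ = min(2, ε/4). If 0 < |z + 1| < δ then both bounds hold and |z^2 − 1| ≤ 4|z + 1| < 4·(ε/4) = ε.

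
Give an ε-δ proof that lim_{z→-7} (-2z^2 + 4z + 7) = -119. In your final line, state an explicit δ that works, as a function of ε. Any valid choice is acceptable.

δ = min(1, ε/34)

Fix ε > 0. We want δ > 0 such that 0 < |z + 7| < δ implies |(-2z^2 + 4z + 7) + 119| < ε.
(-2z^2 + 4z + 7) + 119 = -2z^2 + 4z + 126 = (z + 7)(-2z + 18).
So |(-2z^2 + 4z + 7) + 119| = |z + 7|·|-2z + 18|.
Assume first that |z + 7| < 1, so |z| < 8. Then |-2z + 18| ≤ 2·8 + 18 = 34.
Hence |(-2z^2 + 4z + 7) + 119| ≤ 34|z + 7| < ε provided |z + 7| < ε/34.
Take δ = min(1, ε/34). Then 0 < |z + 7| < δ gives both |z + 7| < 1 and |z + 7| < ε/34, so |(-2z^2 + 4z + 7) + 119| < ε.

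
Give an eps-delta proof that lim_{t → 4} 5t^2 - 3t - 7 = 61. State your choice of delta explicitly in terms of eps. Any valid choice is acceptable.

delta = min(1, eps/42)

Suppose eps > 0. We want delta > 0 such that 0 < |t − 4| < delta implies |(5t^2 - 3t - 7) − 61| < eps.
(5t^2 - 3t - 7) − 61 = 5t^2 - 3t - 68 = (t − 4)(5t + 17).
So |(5t^2 - 3t - 7) − 61| = |t − 4|·|5t + 17|.
Require delta ≤ 1. Then |t − 4| < 1 gives |t| < 5, and by the triangle inequality |5t + 17| ≤ 5·5 + 17 = 42.
Hence |(5t^2 - 3t - 7) − 61| ≤ 42|t − 4| < eps provided |t − 4| < eps/42.
Choosing delta = min(1, eps/42) ensures both conditions, hence |(5t^2 - 3t - 7) − 61| < eps.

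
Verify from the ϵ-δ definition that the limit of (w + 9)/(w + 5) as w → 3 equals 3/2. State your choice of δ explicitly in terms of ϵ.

δ = min(4, 8ϵ)

Let ϵ > 0. We want δ > 0 with 0 < |w − 3| < δ ⇒ |(w + 9)/(w + 5) − (3/2)| < ϵ.
Combining over a common denominator, (w + 9)/(w + 5) − (3/2) = [(w + 9)·8 − 12·(w + 5)] / [8·(w + 5)] = -4(w − 3) / (8(w + 5)).
So |(w + 9)/(w + 5) − (3/2)| = 4|w − 3| / (8·|w + 5|).
Restrict δ ≤ 4. Then |w − 3| < 4 gives |w + 5| = |(w − 3) + 8| ≥ 8 − 4 = 4.
Hence |(w + 9)/(w + 5) − (3/2)| < 4|w − 3|/(8·4) = (1/8)|w − 3|, which is < ϵ once |w − 3| < 8ϵ.
Take δ = min(4, 8ϵ). Then 0 < |w − 3| < δ forces both bounds, so |(w + 9)/(w + 5) − (3/2)| < ϵ.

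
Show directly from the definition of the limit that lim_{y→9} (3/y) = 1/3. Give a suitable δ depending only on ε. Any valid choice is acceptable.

δ = min(9/2, (27/2)ε)

Fix ε > 0. We seek δ > 0 such that 0 < |y − 9| < δ implies |3/y − (1/3)| < ε.
|3/y − (1/3)| = 3·|9 − y|/(9·|y|) = 3|y − 9|/(9|y|).
Restrict δ ≤ 9/2. Then |y − 9| < 9/2 gives |y| > 9/2, so 9|y| > 81/2.
Then |3/y − (1/3)| < 3|y − 9|/(81/2), which is < ε when |y − 9| < (27/2)ε.
Take δ = min(9/2, (27/2)ε). Then 0 < |y − 9| < δ gives both |y − 9| < 9/2 and |y − 9| < (27/2)ε, so |3/y − (1/3)| < ε.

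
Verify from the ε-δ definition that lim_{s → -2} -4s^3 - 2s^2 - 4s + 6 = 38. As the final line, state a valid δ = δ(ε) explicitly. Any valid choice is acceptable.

Suppose ε > 0. We want δ > 0 such that 0 < |s + 2| < δ implies |(-4s^3 - 2s^2 - 4s + 6) − 38| < ε.
(-4s^3 - 2s^2 - 4s + 6) − 38 = -4s^3 - 2s^2 - 4s - 32 = (s + 2)(-4s^2 + 6s - 16).
So |(-4s^3 - 2s^2 - 4s + 6) − 38| = |s + 2|·|-4s^2 + 6s - 16|.
Require δ ≤ 2. Then |s + 2| < 2 gives |s| < 4, and by the triangle inequality |-4s^2 + 6s - 16| ≤ 4·4^2 + 6·4 + 16 = 104.
Hence |(-4s^3 - 2s^2 - 4s + 6) − 38| ≤ 104|s + 2| < ε provided |s + 2| < ε/104.
Take δ = min(2, ε/104). Then 0 < |s + 2| < δ gives both |s + 2| < 2 and |s + 2| < ε/104, so |(-4s^3 - 2s^2 - 4s + 6) − 38| < ε.

δ = min(2, ε/104)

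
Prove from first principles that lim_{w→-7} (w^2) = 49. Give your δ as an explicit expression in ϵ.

Suppose ϵ > 0. We seek δ > 0 with 0 < |w + 7| < δ ⇒ |w^2 − 49| < ϵ.
Factor: w^2 − 49 = (w + 7)(w - 7), so |w^2 − 49| = |w + 7|·|w - 7|.
Impose δ ≤ 2 so that |w| < 9; then |w - 7| ≤ 16.
Hence |w^2 − 49| ≤ 16|w + 7|, which is < ϵ once |w + 7| < ϵ/16.
Take δ = min(2, ϵ/16). If 0 < |w + 7| < δ then both bounds hold and |w^2 − 49| ≤ 16|w + 7| < 16·(ϵ/16) = ϵ.

δ = min(2, ϵ/16)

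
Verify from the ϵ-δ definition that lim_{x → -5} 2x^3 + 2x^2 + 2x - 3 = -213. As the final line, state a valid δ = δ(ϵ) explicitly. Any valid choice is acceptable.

δ = min(1, ϵ/162)

Suppose ϵ > 0. We want δ > 0 such that 0 < |x + 5| < δ implies |(2x^3 + 2x^2 + 2x - 3) + 213| < ϵ.
(2x^3 + 2x^2 + 2x - 3) + 213 = 2x^3 + 2x^2 + 2x + 210 = (x + 5)(2x^2 - 8x + 42).
So |(2x^3 + 2x^2 + 2x - 3) + 213| = |x + 5|·|2x^2 - 8x + 42|.
Assume first that |x + 5| < 1, so |x| < 6. Then |2x^2 - 8x + 42| ≤ 2·6^2 + 8·6 + 42 = 162.
Hence |(2x^3 + 2x^2 + 2x - 3) + 213| ≤ 162|x + 5| < ϵ provided |x + 5| < ϵ/162.
Choosing δ = min(1, ϵ/162) ensures both conditions, hence |(2x^3 + 2x^2 + 2x - 3) + 213| < ϵ.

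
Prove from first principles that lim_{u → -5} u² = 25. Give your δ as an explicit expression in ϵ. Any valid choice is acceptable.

Let ϵ > 0 be given. We seek δ > 0 with 0 < |u + 5| < δ ⇒ |u² − 25| < ϵ.
Factor: u² − 25 = (u + 5)(u - 5), so |u² − 25| = |u + 5|·|u - 5|.
Restrict δ ≤ 2. Then |u + 5| < 2 gives |u| < 7, so by the triangle inequality |u - 5| ≤ 7 + 5 = 12.
Hence |u² − 25| ≤ 12|u + 5|, which is < ϵ once |u + 5| < ϵ/12.
Take δ = min(2, ϵ/12). If 0 < |u + 5| < δ then both bounds hold and |u² − 25| ≤ 12|u + 5| < 12·(ϵ/12) = ϵ.

δ = min(2, ϵ/12)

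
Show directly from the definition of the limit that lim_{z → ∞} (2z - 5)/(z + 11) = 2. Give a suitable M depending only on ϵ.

Suppose ϵ > 0. We seek M > 0 such that z > M implies |(2z - 5)/(z + 11) − 2| < ϵ.
(2z - 5)/(z + 11) − 2 = ((2z - 5) − 2(z + 11)) / ((z + 11)) = -27/((z + 11)).
For z > 0 we have z + 11 > z, so |(2z - 5)/(z + 11) − 2| = 27/((z + 11)) < 27/(z) = 27/z.
Thus |(2z - 5)/(z + 11) − 2| < ϵ whenever z > 27/ϵ.
Take M = 27/ϵ. If z > M then |(2z - 5)/(z + 11) − 2| < 27/z < ϵ.

M = 27/ϵ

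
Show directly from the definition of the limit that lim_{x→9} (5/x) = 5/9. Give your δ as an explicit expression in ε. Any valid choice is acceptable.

δ = min(9/2, (81/10)ε)

Let ε > 0. We seek δ > 0 such that 0 < |x − 9| < δ implies |5/x − (5/9)| < ε.
|5/x − (5/9)| = 5·|9 − x|/(9·|x|) = 5|x − 9|/(9|x|).
Require δ ≤ 9/2 so that |x| > 9 − 9/2 = 9/2, hence 9|x| > 81/2.
Then |5/x − (5/9)| < 5|x − 9|/(81/2), which is < ε when |x − 9| < (81/10)ε.
Take δ = min(9/2, (81/10)ε). Then 0 < |x − 9| < δ gives both |x − 9| < 9/2 and |x − 9| < (81/10)ε, so |5/x − (5/9)| < ε.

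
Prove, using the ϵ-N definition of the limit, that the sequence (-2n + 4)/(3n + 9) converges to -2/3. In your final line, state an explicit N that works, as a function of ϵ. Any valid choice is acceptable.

Fix ϵ > 0. For n ≥ 1, |(-2n + 4)/(3n + 9) + 2/3| = |30|/(3(3n + 9)) = 30/(3(3n + 9)).
Since 3n + 9 ≥ 3n for n ≥ 1, this is ≤ 30/(3·3n) = (10/3)/n.
So |(-2n + 4)/(3n + 9) + 2/3| < ϵ whenever n > (10/3)/ϵ.
Take N = (10/3)/ϵ. If n > N then |(-2n + 4)/(3n + 9) + 2/3| ≤ (10/3)/n < ϵ.

N = (10/3)/ϵ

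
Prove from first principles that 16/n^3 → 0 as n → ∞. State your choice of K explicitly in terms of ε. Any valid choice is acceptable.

K = (16/ε)^{1/3}

Let ε > 0 be given. For n ≥ 1, |16/n^3 − 0| = 16/n^3.
16/n^3 < ε ⇔ n^3 > 16/ε ⇔ n > (16/ε)^{1/3}.
Take K = (16/ε)^{1/3}. Then n > K implies 16/n^3 < ε.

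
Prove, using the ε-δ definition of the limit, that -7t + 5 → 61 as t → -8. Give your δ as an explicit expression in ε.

Let ε > 0. We need δ > 0 so that 0 < |t + 8| < δ implies |(-7t + 5) − 61| < ε.
|(-7t + 5) − 61| = |-7t - 56| = 7|t + 8|.
Thus it suffices that |t + 8| < ε/7.
Take δ = ε/7. If 0 < |t + 8| < δ then |(-7t + 5) − 61| = 7|t + 8| < 7·(ε/7) = ε.

δ = ε/7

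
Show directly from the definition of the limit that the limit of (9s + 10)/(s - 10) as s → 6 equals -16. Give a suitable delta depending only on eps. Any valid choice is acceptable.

Fix eps > 0. We want delta > 0 with 0 < |s − 6| < delta ⇒ |(9s + 10)/(s - 10) + 16| < eps.
Combining over a common denominator, (9s + 10)/(s - 10) + 16 = [(9s + 10)·(-4) − 64·(s - 10)] / [(-4)·(s - 10)] = -100(s − 6) / ((-4)(s - 10)).
So |(9s + 10)/(s - 10) + 16| = 100|s − 6| / (4·|s − 10|).
Restrict delta ≤ 2. Then |s − 6| < 2 gives |s − 10| = |(s − 6) + (-4)| ≥ 4 − 2 = 2.
Hence |(9s + 10)/(s - 10) + 16| < 100|s − 6|/(4·2) = (25/2)|s − 6|, which is < eps once |s − 6| < (2/25)eps.
Take delta = min(2, (2/25)eps). Then 0 < |s − 6| < delta forces both bounds, so |(9s + 10)/(s - 10) + 16| < eps.

delta = min(2, (2/25)eps)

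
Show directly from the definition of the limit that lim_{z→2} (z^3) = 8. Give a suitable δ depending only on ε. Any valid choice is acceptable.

δ = min(2, ε/28)

Suppose ε > 0. We seek δ > 0 with 0 < |z − 2| < δ ⇒ |z^3 − 8| < ε.
Factor: z^3 − 8 = (z − 2)(z^2 + 2z + 4), so |z^3 − 8| = |z − 2|·|z^2 + 2z + 4|.
Restrict δ ≤ 2. Then |z − 2| < 2 gives |z| < 4, so by the triangle inequality |z^2 + 2z + 4| ≤ 4^2 + 2·4 + 4 = 28.
Hence |z^3 − 8| ≤ 28|z − 2|, which is < ε once |z − 2| < ε/28.
Take δ = min(2, ε/28). If 0 < |z − 2| < δ then both bounds hold and |z^3 − 8| ≤ 28|z − 2| < 28·(ε/28) = ε.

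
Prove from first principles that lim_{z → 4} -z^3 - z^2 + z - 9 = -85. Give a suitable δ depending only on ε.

δ = min(1, ε/69)

Let ε > 0 be given. We want δ > 0 such that 0 < |z − 4| < δ implies |(-z^3 - z^2 + z - 9) + 85| < ε.
(-z^3 - z^2 + z - 9) + 85 = -z^3 - z^2 + z + 76 = (z − 4)(-z^2 - 5z - 19).
So |(-z^3 - z^2 + z - 9) + 85| = |z − 4|·|-z^2 - 5z - 19|.
Assume first that |z − 4| < 1, so |z| < 5. Then |-z^2 - 5z - 19| ≤ 5^2 + 5·5 + 19 = 69.
Hence |(-z^3 - z^2 + z - 9) + 85| ≤ 69|z − 4| < ε provided |z − 4| < ε/69.
Choosing δ = min(1, ε/69) ensures both conditions, hence |(-z^3 - z^2 + z - 9) + 85| < ε.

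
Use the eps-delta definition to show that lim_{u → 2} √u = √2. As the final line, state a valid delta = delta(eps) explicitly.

Let eps > 0 be given. We want delta > 0 such that 0 < |u − 2| < delta implies |√u − √2| < eps.
Rationalise: √u − √2 = (u − 2)/(√u + √2), so |√u − √2| = |u − 2|/(√u + √2).
Restrict delta ≤ 2 so that |u − 2| < 2 forces u > 0, and then √u + √2 > √2.
Hence |√u − √2| < |u − 2|/√2, which is < eps once |u − 2| < √2·eps.
Take delta = min(2, √2·eps). If 0 < |u − 2| < delta then u > 0 and |√u − √2| < |u − 2|/√2 < eps.

delta = min(2, √2·eps)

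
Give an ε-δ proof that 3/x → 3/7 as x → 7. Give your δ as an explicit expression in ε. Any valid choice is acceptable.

δ = min(7/2, (49/6)ε)

Fix ε > 0. We seek δ > 0 such that 0 < |x − 7| < δ implies |3/x − (3/7)| < ε.
|3/x − (3/7)| = 3·|7 − x|/(7·|x|) = 3|x − 7|/(7|x|).
Restrict δ ≤ 7/2. Then |x − 7| < 7/2 gives |x| > 7/2, so 7|x| > 49/2.
Then |3/x − (3/7)| < 3|x − 7|/(49/2), which is < ε when |x − 7| < (49/6)ε.
Take δ = min(7/2, (49/6)ε). Then 0 < |x − 7| < δ gives both |x − 7| < 7/2 and |x − 7| < (49/6)ε, so |3/x − (3/7)| < ε.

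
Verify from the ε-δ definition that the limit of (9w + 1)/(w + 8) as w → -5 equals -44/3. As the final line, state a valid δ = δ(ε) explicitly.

δ = min(3/2, (9/142)ε)

Fix ε > 0. We want δ > 0 with 0 < |w + 5| < δ ⇒ |(9w + 1)/(w + 8) + 44/3| < ε.
Combining over a common denominator, (9w + 1)/(w + 8) + 44/3 = [(9w + 1)·3 − (-44)·(w + 8)] / [3·(w + 8)] = 71(w + 5) / (3(w + 8)).
So |(9w + 1)/(w + 8) + 44/3| = 71|w + 5| / (3·|w + 8|).
Require δ ≤ 3/2, so |w + 8| ≥ |3| − |w + 5| > 3 − 3/2 = 3/2.
Hence |(9w + 1)/(w + 8) + 44/3| < 71|w + 5|/(3·(3/2)) = (142/9)|w + 5|, which is < ε once |w + 5| < (9/142)ε.
Take δ = min(3/2, (9/142)ε). Then 0 < |w + 5| < δ forces both bounds, so |(9w + 1)/(w + 8) + 44/3| < ε.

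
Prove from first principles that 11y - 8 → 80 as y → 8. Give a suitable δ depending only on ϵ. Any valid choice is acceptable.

δ = ϵ/11

Fix ϵ > 0. We need δ > 0 so that 0 < |y − 8| < δ implies |(11y - 8) − 80| < ϵ.
Since (11y - 8) − 80 = 11(y − 8), we have |(11y - 8) − 80| = 11|y − 8|.
Thus it suffices that |y − 8| < ϵ/11.
Take δ = ϵ/11. If 0 < |y − 8| < δ then |(11y - 8) − 80| = 11|y − 8| < 11·(ϵ/11) = ϵ.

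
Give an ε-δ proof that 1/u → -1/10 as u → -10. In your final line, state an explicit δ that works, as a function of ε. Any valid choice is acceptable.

δ = min(5, 50ε)

Fix ε > 0. We seek δ > 0 such that 0 < |u + 10| < δ implies |1/u + 1/10| < ε.
|1/u + 1/10| = |-10 − u|/(10·|u|) = |u + 10|/(10|u|).
Restrict δ ≤ 5. Then |u + 10| < 5 gives |u| > 5, so 10|u| > 50.
Then |1/u + 1/10| < |u + 10|/50, which is < ε when |u + 10| < 50ε.
Take δ = min(5, 50ε). Then 0 < |u + 10| < δ gives both |u + 10| < 5 and |u + 10| < 50ε, so |1/u + 1/10| < ε.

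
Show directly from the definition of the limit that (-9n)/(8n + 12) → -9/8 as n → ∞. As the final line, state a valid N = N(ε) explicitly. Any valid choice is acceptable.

N = (27/16)/ε

Let ε > 0 be given. For n ≥ 1, |(-9n)/(8n + 12) + 9/8| = |108|/(8(8n + 12)) = 108/(8(8n + 12)).
Since 8n + 12 ≥ 8n for n ≥ 1, this is ≤ 108/(8·8n) = (27/16)/n.
So |(-9n)/(8n + 12) + 9/8| < ε whenever n > (27/16)/ε.
Take N = (27/16)/ε. If n > N then |(-9n)/(8n + 12) + 9/8| ≤ (27/16)/n < ε.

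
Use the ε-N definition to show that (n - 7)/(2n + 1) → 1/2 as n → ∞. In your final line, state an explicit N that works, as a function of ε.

N = (15/4)/ε

Fix ε > 0. For n ≥ 1, |(n - 7)/(2n + 1) − (1/2)| = |-15|/(2(2n + 1)) = 15/(2(2n + 1)).
Since 2n + 1 ≥ 2n for n ≥ 1, this is ≤ 15/(2·2n) = (15/4)/n.
So |(n - 7)/(2n + 1) − (1/2)| < ε whenever n > (15/4)/ε.
Take N = (15/4)/ε. If n > N then |(n - 7)/(2n + 1) − (1/2)| ≤ (15/4)/n < ε.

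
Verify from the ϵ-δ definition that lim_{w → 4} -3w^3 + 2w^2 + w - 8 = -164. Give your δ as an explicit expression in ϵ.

Suppose ϵ > 0. We want δ > 0 such that 0 < |w − 4| < δ implies |(-3w^3 + 2w^2 + w - 8) + 164| < ϵ.
(-3w^3 + 2w^2 + w - 8) + 164 = -3w^3 + 2w^2 + w + 156 = (w − 4)(-3w^2 - 10w - 39).
So |(-3w^3 + 2w^2 + w - 8) + 164| = |w − 4|·|-3w^2 - 10w - 39|.
Assume first that |w − 4| < 1, so |w| < 5. Then |-3w^2 - 10w - 39| ≤ 3·5^2 + 10·5 + 39 = 164.
Hence |(-3w^3 + 2w^2 + w - 8) + 164| ≤ 164|w − 4| < ϵ provided |w − 4| < ϵ/164.
Choosing δ = min(1, ϵ/164) ensures both conditions, hence |(-3w^3 + 2w^2 + w - 8) + 164| < ϵ.

δ = min(1, ϵ/164)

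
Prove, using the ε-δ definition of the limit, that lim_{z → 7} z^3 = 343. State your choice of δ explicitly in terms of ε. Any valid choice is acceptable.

Let ε > 0. We seek δ > 0 with 0 < |z − 7| < δ ⇒ |z^3 − 343| < ε.
Factor: z^3 − 343 = (z − 7)(z^2 + 7z + 49), so |z^3 − 343| = |z − 7|·|z^2 + 7z + 49|.
Restrict δ ≤ 1. Then |z − 7| < 1 gives |z| < 8, so by the triangle inequality |z^2 + 7z + 49| ≤ 8^2 + 7·8 + 49 = 169.
Hence |z^3 − 343| ≤ 169|z − 7|, which is < ε once |z − 7| < ε/169.
Take δ = min(1, ε/169). If 0 < |z − 7| < δ then both bounds hold and |z^3 − 343| ≤ 169|z − 7| < 169·(ε/169) = ε.

δ = min(1, ε/169)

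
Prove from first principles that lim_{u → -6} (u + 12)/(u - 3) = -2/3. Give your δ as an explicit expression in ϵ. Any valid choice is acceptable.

δ = min(9/2, (27/10)ϵ)

Fix ϵ > 0. We want δ > 0 with 0 < |u + 6| < δ ⇒ |(u + 12)/(u - 3) + 2/3| < ϵ.
Combining over a common denominator, (u + 12)/(u - 3) + 2/3 = [(u + 12)·(-9) − 6·(u - 3)] / [(-9)·(u - 3)] = -15(u + 6) / ((-9)(u - 3)).
So |(u + 12)/(u - 3) + 2/3| = 15|u + 6| / (9·|u − 3|).
Restrict δ ≤ 9/2. Then |u + 6| < 9/2 gives |u − 3| = |(u + 6) + (-9)| ≥ 9 − 9/2 = 9/2.
Hence |(u + 12)/(u - 3) + 2/3| < 15|u + 6|/(9·(9/2)) = (10/27)|u + 6|, which is < ϵ once |u + 6| < (27/10)ϵ.
Take δ = min(9/2, (27/10)ϵ). Then 0 < |u + 6| < δ forces both bounds, so |(u + 12)/(u - 3) + 2/3| < ϵ.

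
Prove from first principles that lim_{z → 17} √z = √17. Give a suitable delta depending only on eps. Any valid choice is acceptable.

delta = min(17, √17·eps)

Let eps > 0. We want delta > 0 such that 0 < |z − 17| < delta implies |√z − √17| < eps.
Multiplying by the conjugate, |√z − √17| = |z − 17|/(√z + √17).
Restrict delta ≤ 17 so that |z − 17| < 17 forces z > 0, and then √z + √17 > √17.
Hence |√z − √17| < |z − 17|/√17, which is < eps once |z − 17| < √17·eps.
Take delta = min(17, √17·eps). If 0 < |z − 17| < delta then z > 0 and |√z − √17| < |z − 17|/√17 < eps.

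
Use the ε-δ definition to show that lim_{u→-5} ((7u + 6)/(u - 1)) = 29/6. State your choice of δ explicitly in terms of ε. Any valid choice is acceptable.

δ = min(3, (18/13)ε)

Let ε > 0. We want δ > 0 with 0 < |u + 5| < δ ⇒ |(7u + 6)/(u - 1) − (29/6)| < ε.
Combining over a common denominator, (7u + 6)/(u - 1) − (29/6) = [(7u + 6)·(-6) − (-29)·(u - 1)] / [(-6)·(u - 1)] = -13(u + 5) / ((-6)(u - 1)).
So |(7u + 6)/(u - 1) − (29/6)| = 13|u + 5| / (6·|u − 1|).
Restrict δ ≤ 3. Then |u + 5| < 3 gives |u − 1| = |(u + 5) + (-6)| ≥ 6 − 3 = 3.
Hence |(7u + 6)/(u - 1) − (29/6)| < 13|u + 5|/(6·3) = (13/18)|u + 5|, which is < ε once |u + 5| < (18/13)ε.
Take δ = min(3, (18/13)ε). Then 0 < |u + 5| < δ forces both bounds, so |(7u + 6)/(u - 1) − (29/6)| < ε.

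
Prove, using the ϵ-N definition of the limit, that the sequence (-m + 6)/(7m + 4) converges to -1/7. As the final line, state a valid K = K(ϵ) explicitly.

Suppose ϵ > 0. For m ≥ 1, |(-m + 6)/(7m + 4) + 1/7| = |46|/(7(7m + 4)) = 46/(7(7m + 4)).
Since 7m + 4 ≥ 7m for m ≥ 1, this is ≤ 46/(7·7m) = (46/49)/m.
So |(-m + 6)/(7m + 4) + 1/7| < ϵ whenever m > (46/49)/ϵ.
Take K = (46/49)/ϵ. If m > K then |(-m + 6)/(7m + 4) + 1/7| ≤ (46/49)/m < ϵ.

K = (46/49)/ϵ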